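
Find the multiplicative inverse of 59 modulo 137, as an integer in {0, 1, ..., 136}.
Apply the extended Euclidean algorithm to (137, 59), tracking rows (r, s, t) with s·137 + t·59 = r. Each division r_prev = q·r_cur + r_new produces the new row as (previous row) − q·(current row):
  row A: (137, 1, 0)   [1·137 + 0·59 = 137]
  row B: (59, 0, 1)   [0·137 + 1·59 = 59]
  137 = 2·59 + 19   → row C = row A − 2·row B = (19, 1, −2)   [check: 1·137 − 2·59 = 19]
  59 = 3·19 + 2   → row D = row B − 3·row C = (2, −3, 7)   [check: −3·137 + 7·59 = 2]
  19 = 9·2 + 1   → row E = row C − 9·row D = (1, 28, −65)   [check: 28·137 − 65·59 = 1]
  2 = 2·1 + 0   → remainder 0, stop. gcd = 1 (last nonzero row E).
The gcd is 1, so 59 is invertible mod 137. The last nonzero row gives 28·137 − 65·59 = 1, so t = −65. So 59^(−1) ≡ −65 ≡ 72 (mod 137). Verify: 59 · 72 = 4248 ≡ 1 (mod 137). ✓

Final answer: 59^(−1) ≡ 72 (mod 137)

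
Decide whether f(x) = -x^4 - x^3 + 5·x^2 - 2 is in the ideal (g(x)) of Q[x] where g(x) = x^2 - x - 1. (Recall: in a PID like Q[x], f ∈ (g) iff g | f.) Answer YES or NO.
In Q[x] the ideal (g) consists of all multiples of g, so f ∈ (g) iff g | f, i.e. iff the remainder of f on division by g is 0. Divide f by g (g is monic, so eliminate the leading term of the running remainder at each step):
  leading term -x^4: subtract (-x^2)·g(x) = -x^4 + x^3 + x^2, leaving -2·x^3 + 4·x^2 - 2
  leading term -2·x^3: subtract (-2·x)·g(x) = -2·x^3 + 2·x^2 + 2·x, leaving 2·x^2 - 2·x - 2
  leading term 2·x^2: subtract (2)·g(x) = 2·x^2 - 2·x - 2, leaving 0
The remainder is 0, so f(x) = g(x) · h(x) with h(x) = -x^2 - 2·x + 2. Hence g | f, i.e. f ∈ (g).

Final answer: YES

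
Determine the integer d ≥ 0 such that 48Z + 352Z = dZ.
(48, 352) = (16); d = 16

In the PID Z, (a, b) is generated by gcd(a, b). Compute gcd(352, 48) with the extended Euclidean algorithm, tracking rows (r, s, t) with s·352 + t·48 = r:
  row A: (352, 1, 0)   [1·352 + 0·48 = 352]
  row B: (48, 0, 1)   [0·352 + 1·48 = 48]
  352 = 7·48 + 16   → row C = row A − 7·row B = (16, 1, −7)   [check: 1·352 − 7·48 = 16]
  48 = 3·16 + 0   → remainder 0, stop. gcd = 16 (last nonzero row C).
So gcd(48, 352) = 16, with Bézout identity 1·352 − 7·48 = 16. Containment (⊇): the Bézout identity exhibits 16 as an element of (48, 352), giving (16) ⊆ (48, 352). Containment (⊆): since 16 | 48 and 16 | 352 (48 = 16·3, 352 = 16·22), every Z-linear combination of 48 and 352 is divisible by 16, so (48, 352) ⊆ (16). Therefore (48, 352) = (16), d = 16.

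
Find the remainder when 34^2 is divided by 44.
Use repeated squaring. Binary(2) = 10. Walk through the bits of the exponent 2 left-to-right: at each bit after the leading one, square the running value, then multiply by 34 if the bit is 1 (always reducing mod 44):
  bit 1 = 1 (leading): start with 34.
  bit 2 = 0: square 34^2 = 1156 ≡ 12 (mod 44).
Final value: 34^2 ≡ 12 (mod 44).

Final answer: 12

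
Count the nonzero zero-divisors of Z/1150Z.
Z/1150Z has 709 nonzero zero-divisors

In Z/1150Z each nonzero element is either a unit (gcd with 1150 is 1) or a zero-divisor (gcd > 1). The number of units is φ(1150): factorise 1150 = 2 · 5^2 · 23, so φ(1150) = (2 − 1) · (5^2 − 5^1) · (23 − 1) = 1 · 20 · 22 = 440. The nonzero elements number 1150 − 1 = 1149. Hence the nonzero zero-divisors number 1149 − 440 = 709.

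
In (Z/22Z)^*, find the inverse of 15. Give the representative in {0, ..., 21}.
15^(−1) ≡ 3 (mod 22)

Apply the extended Euclidean algorithm to (22, 15), tracking rows (r, s, t) with s·22 + t·15 = r. Each division r_prev = q·r_cur + r_new produces the new row as (previous row) − q·(current row):
  row A: (22, 1, 0)   [1·22 + 0·15 = 22]
  row B: (15, 0, 1)   [0·22 + 1·15 = 15]
  22 = 1·15 + 7   → row C = row A − 1·row B = (7, 1, −1)   [check: 1·22 − 1·15 = 7]
  15 = 2·7 + 1   → row D = row B − 2·row C = (1, −2, 3)   [check: −2·22 + 3·15 = 1]
  7 = 7·1 + 0   → remainder 0, stop. gcd = 1 (last nonzero row D).
The gcd is 1, so 15 is invertible mod 22. The last nonzero row gives −2·22 + 3·15 = 1, so t = 3. So 15^(−1) ≡ 3 (mod 22). Verify: 15 · 3 = 45 ≡ 1 (mod 22). ✓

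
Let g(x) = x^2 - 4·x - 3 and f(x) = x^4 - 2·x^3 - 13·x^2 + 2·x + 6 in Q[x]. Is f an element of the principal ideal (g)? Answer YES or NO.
YES

In Q[x] the ideal (g) consists of all multiples of g, so f ∈ (g) iff g | f, i.e. iff the remainder of f on division by g is 0. Divide f by g (g is monic, so eliminate the leading term of the running remainder at each step):
  leading term x^4: subtract (x^2)·g(x) = x^4 - 4·x^3 - 3·x^2, leaving 2·x^3 - 10·x^2 + 2·x + 6
  leading term 2·x^3: subtract (2·x)·g(x) = 2·x^3 - 8·x^2 - 6·x, leaving -2·x^2 + 8·x + 6
  leading term -2·x^2: subtract (-2)·g(x) = -2·x^2 + 8·x + 6, leaving 0
The remainder is 0, so f(x) = g(x) · h(x) with h(x) = x^2 + 2·x - 2. Hence g | f, i.e. f ∈ (g).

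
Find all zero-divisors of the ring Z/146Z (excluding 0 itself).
nonzero zero-divisors of Z/146Z = {2, 4, 6, 8, 10, 12, 14, 16, 18, 20, 22, 24, 26, 28, 30, 32, 34, 36, 38, 40, 42, 44, 46, 48, 50, 52, 54, 56, 58, 60, 62, 64, 66, 68, 70, 72, 73, 74, 76, 78, 80, 82, 84, 86, 88, 90, 92, 94, 96, 98, 100, 102, 104, 106, 108, 110, 112, 114, 116, 118, 120, 122, 124, 126, 128, 130, 132, 134, 136, 138, 140, 142, 144}

An element a ∈ Z/146Z (with a ≠ 0) is a zero-divisor iff gcd(a, 146) > 1 (because a is a unit precisely when gcd(a, n) = 1, and in Z/nZ every nonzero, non-unit element is a zero-divisor). Scan a = 1, ..., 145 and keep those with gcd(a, 146) > 1:
  gcd(2, 146) = 2, gcd(4, 146) = 2, gcd(6, 146) = 2, gcd(8, 146) = 2, gcd(10, 146) = 2, gcd(12, 146) = 2, gcd(14, 146) = 2, gcd(16, 146) = 2, gcd(18, 146) = 2, gcd(20, 146) = 2, gcd(22, 146) = 2, gcd(24, 146) = 2, gcd(26, 146) = 2, gcd(28, 146) = 2, gcd(30, 146) = 2, gcd(32, 146) = 2, gcd(34, 146) = 2, gcd(36, 146) = 2, gcd(38, 146) = 2, gcd(40, 146) = 2, gcd(42, 146) = 2, gcd(44, 146) = 2, gcd(46, 146) = 2, gcd(48, 146) = 2, gcd(50, 146) = 2, gcd(52, 146) = 2, gcd(54, 146) = 2, gcd(56, 146) = 2, gcd(58, 146) = 2, gcd(60, 146) = 2, gcd(62, 146) = 2, gcd(64, 146) = 2, gcd(66, 146) = 2, gcd(68, 146) = 2, gcd(70, 146) = 2, gcd(72, 146) = 2, gcd(73, 146) = 73, gcd(74, 146) = 2, gcd(76, 146) = 2, gcd(78, 146) = 2, gcd(80, 146) = 2, gcd(82, 146) = 2, gcd(84, 146) = 2, gcd(86, 146) = 2, gcd(88, 146) = 2, gcd(90, 146) = 2, gcd(92, 146) = 2, gcd(94, 146) = 2, gcd(96, 146) = 2, gcd(98, 146) = 2, gcd(100, 146) = 2, gcd(102, 146) = 2, gcd(104, 146) = 2, gcd(106, 146) = 2, gcd(108, 146) = 2, gcd(110, 146) = 2, gcd(112, 146) = 2, gcd(114, 146) = 2, gcd(116, 146) = 2, gcd(118, 146) = 2, gcd(120, 146) = 2, gcd(122, 146) = 2, gcd(124, 146) = 2, gcd(126, 146) = 2, gcd(128, 146) = 2, gcd(130, 146) = 2, gcd(132, 146) = 2, gcd(134, 146) = 2, gcd(136, 146) = 2, gcd(138, 146) = 2, gcd(140, 146) = 2, gcd(142, 146) = 2, gcd(144, 146) = 2.
All other a ∈ {1, ..., 145} have gcd(a, 146) = 1 and are units. So the nonzero zero-divisors are exactly the 73 values of a appearing in this scan.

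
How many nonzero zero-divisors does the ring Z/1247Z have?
Z/1247Z has 70 nonzero zero-divisors

In Z/1247Z each nonzero element is either a unit (gcd with 1247 is 1) or a zero-divisor (gcd > 1). The number of units is φ(1247): factorise 1247 = 29 · 43, so φ(1247) = (29 − 1) · (43 − 1) = 28 · 42 = 1176. The nonzero elements number 1247 − 1 = 1246. Hence the nonzero zero-divisors number 1246 − 1176 = 70.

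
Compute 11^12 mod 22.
Use repeated squaring. Binary(12) = 1100. Walk through the bits of the exponent 12 left-to-right: at each bit after the leading one, square the running value, then multiply by 11 if the bit is 1 (always reducing mod 22):
  bit 1 = 1 (leading): start with 11.
  bit 2 = 1: square 11^2 = 121 ≡ 11; bit is 1, so multiply 11·11 = 121 ≡ 11 (mod 22).
  bit 3 = 0: square 11^2 = 121 ≡ 11 (mod 22).
  bit 4 = 0: square 11^2 = 121 ≡ 11 (mod 22).
Final value: 11^12 ≡ 11 (mod 22).

Final answer: 11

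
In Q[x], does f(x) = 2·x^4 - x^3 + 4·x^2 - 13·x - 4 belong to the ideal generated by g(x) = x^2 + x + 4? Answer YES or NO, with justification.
In Q[x] the ideal (g) consists of all multiples of g, so f ∈ (g) iff g | f, i.e. iff the remainder of f on division by g is 0. Divide f by g (g is monic, so eliminate the leading term of the running remainder at each step):
  leading term 2·x^4: subtract (2·x^2)·g(x) = 2·x^4 + 2·x^3 + 8·x^2, leaving -3·x^3 - 4·x^2 - 13·x - 4
  leading term -3·x^3: subtract (-3·x)·g(x) = -3·x^3 - 3·x^2 - 12·x, leaving -x^2 - x - 4
  leading term -x^2: subtract (-1)·g(x) = -x^2 - x - 4, leaving 0
The remainder is 0, so f(x) = g(x) · h(x) with h(x) = 2·x^2 - 3·x - 1. Hence g | f, i.e. f ∈ (g).

Final answer: YES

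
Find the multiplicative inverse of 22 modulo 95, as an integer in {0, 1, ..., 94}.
22^(−1) ≡ 13 (mod 95)

Apply the extended Euclidean algorithm to (95, 22), tracking rows (r, s, t) with s·95 + t·22 = r. Each division r_prev = q·r_cur + r_new produces the new row as (previous row) − q·(current row):
  row A: (95, 1, 0)   [1·95 + 0·22 = 95]
  row B: (22, 0, 1)   [0·95 + 1·22 = 22]
  95 = 4·22 + 7   → row C = row A − 4·row B = (7, 1, −4)   [check: 1·95 − 4·22 = 7]
  22 = 3·7 + 1   → row D = row B − 3·row C = (1, −3, 13)   [check: −3·95 + 13·22 = 1]
  7 = 7·1 + 0   → remainder 0, stop. gcd = 1 (last nonzero row D).
The gcd is 1, so 22 is invertible mod 95. The last nonzero row gives −3·95 + 13·22 = 1, so t = 13. So 22^(−1) ≡ 13 (mod 95). Verify: 22 · 13 = 286 ≡ 1 (mod 95). ✓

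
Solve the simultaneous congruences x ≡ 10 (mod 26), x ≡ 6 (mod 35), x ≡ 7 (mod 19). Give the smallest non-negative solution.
x ≡ 9526 (mod 17290); the representative in [0, 17290) is 9526

The moduli 26, 35, 19 are pairwise coprime, so by the CRT there is a unique solution mod 26·35·19 = 17290.
Solve by successive substitution. Start with x ≡ 10 (mod 26).
  Combine with x ≡ 6 (mod 35): write x = 10 + 26·t and require 10 + 26·t ≡ 6 (mod 35), i.e. 26·t ≡ 6 − 10 ≡ 31 (mod 35). Since 26^(−1) ≡ 31 (mod 35), t ≡ 31·31 ≡ 16 (mod 35). So x ≡ 10 + 26·16 = 426 (mod 910).
  Combine with x ≡ 7 (mod 19): write x = 426 + 910·t and require 426 + 910·t ≡ 7 (mod 19), i.e. 910·t ≡ 7 − 426 ≡ 18 (mod 19). Since 910^(−1) ≡ 9 (mod 19) (910 ≡ 17 (mod 19)), t ≡ 9·18 ≡ 10 (mod 19). So x ≡ 426 + 910·10 = 9526 (mod 17290).
Unique solution in [0, 17290): x = 9526.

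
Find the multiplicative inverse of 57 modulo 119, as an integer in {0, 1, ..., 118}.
Apply the extended Euclidean algorithm to (119, 57), tracking rows (r, s, t) with s·119 + t·57 = r. Each division r_prev = q·r_cur + r_new produces the new row as (previous row) − q·(current row):
  row A: (119, 1, 0)   [1·119 + 0·57 = 119]
  row B: (57, 0, 1)   [0·119 + 1·57 = 57]
  119 = 2·57 + 5   → row C = row A − 2·row B = (5, 1, −2)   [check: 1·119 − 2·57 = 5]
  57 = 11·5 + 2   → row D = row B − 11·row C = (2, −11, 23)   [check: −11·119 + 23·57 = 2]
  5 = 2·2 + 1   → row E = row C − 2·row D = (1, 23, −48)   [check: 23·119 − 48·57 = 1]
  2 = 2·1 + 0   → remainder 0, stop. gcd = 1 (last nonzero row E).
The gcd is 1, so 57 is invertible mod 119. The last nonzero row gives 23·119 − 48·57 = 1, so t = −48. So 57^(−1) ≡ −48 ≡ 71 (mod 119). Verify: 57 · 71 = 4047 ≡ 1 (mod 119). ✓

Final answer: 57^(−1) ≡ 71 (mod 119)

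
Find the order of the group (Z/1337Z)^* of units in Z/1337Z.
|(Z/1337Z)^*| = 1140

(Z/1337Z)^* consists of the classes a with gcd(a, 1337) = 1, so its order is φ(1337). φ is multiplicative, with φ(p^e) = p^e − p^(e−1). Factorise 1337 = 7 · 191. Then
  φ(1337) = (7 − 1) · (191 − 1) = 6 · 190 = 1140.
Thus |(Z/1337Z)^*| = 1140.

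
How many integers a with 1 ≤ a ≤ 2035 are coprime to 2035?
1440

The number of a ∈ {1, ..., 2035} with gcd(a, 2035) = 1 is by definition Euler's totient φ(2035). φ is multiplicative, with φ(p^e) = p^e − p^(e−1). Factorise 2035 = 5 · 11 · 37. Then
  φ(2035) = (5 − 1) · (11 − 1) · (37 − 1) = 4 · 10 · 36 = 1440.
So there are 1440 such integers.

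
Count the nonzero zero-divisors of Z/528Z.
In Z/528Z each nonzero element is either a unit (gcd with 528 is 1) or a zero-divisor (gcd > 1). The number of units is φ(528): factorise 528 = 2^4 · 3 · 11, so φ(528) = (2^4 − 2^3) · (3 − 1) · (11 − 1) = 8 · 2 · 10 = 160. The nonzero elements number 528 − 1 = 527. Hence the nonzero zero-divisors number 527 − 160 = 367.

Final answer: Z/528Z has 367 nonzero zero-divisors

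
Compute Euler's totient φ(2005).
φ(2005) = 1600

φ is multiplicative, with φ(p^e) = p^e − p^(e−1). Factorise 2005 = 5 · 401. Then
  φ(2005) = (5 − 1) · (401 − 1) = 4 · 400 = 1600.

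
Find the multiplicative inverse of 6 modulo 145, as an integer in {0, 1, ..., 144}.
Apply the extended Euclidean algorithm to (145, 6), tracking rows (r, s, t) with s·145 + t·6 = r. Each division r_prev = q·r_cur + r_new produces the new row as (previous row) − q·(current row):
  row A: (145, 1, 0)   [1·145 + 0·6 = 145]
  row B: (6, 0, 1)   [0·145 + 1·6 = 6]
  145 = 24·6 + 1   → row C = row A − 24·row B = (1, 1, −24)   [check: 1·145 − 24·6 = 1]
  6 = 6·1 + 0   → remainder 0, stop. gcd = 1 (last nonzero row C).
The gcd is 1, so 6 is invertible mod 145. The last nonzero row gives 1·145 − 24·6 = 1, so t = −24. So 6^(−1) ≡ −24 ≡ 121 (mod 145). Verify: 6 · 121 = 726 ≡ 1 (mod 145). ✓

Final answer: 6^(−1) ≡ 121 (mod 145)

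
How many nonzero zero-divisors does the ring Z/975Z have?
Z/975Z has 494 nonzero zero-divisors

In Z/975Z each nonzero element is either a unit (gcd with 975 is 1) or a zero-divisor (gcd > 1). The number of units is φ(975): factorise 975 = 3 · 5^2 · 13, so φ(975) = (3 − 1) · (5^2 − 5^1) · (13 − 1) = 2 · 20 · 12 = 480. The nonzero elements number 975 − 1 = 974. Hence the nonzero zero-divisors number 974 − 480 = 494.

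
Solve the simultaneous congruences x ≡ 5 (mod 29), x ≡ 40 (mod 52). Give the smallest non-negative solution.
x ≡ 92 (mod 1508); the representative in [0, 1508) is 92

The moduli 29, 52 are pairwise coprime, so by the CRT there is a unique solution mod 29·52 = 1508.
Solve by successive substitution. Start with x ≡ 5 (mod 29).
  Combine with x ≡ 40 (mod 52): write x = 5 + 29·t and require 5 + 29·t ≡ 40 (mod 52), i.e. 29·t ≡ 40 − 5 ≡ 35 (mod 52). Since 29^(−1) ≡ 9 (mod 52), t ≡ 9·35 ≡ 3 (mod 52). So x ≡ 5 + 29·3 = 92 (mod 1508).
Unique solution in [0, 1508): x = 92.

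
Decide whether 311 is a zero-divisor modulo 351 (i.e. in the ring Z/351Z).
gcd(311, 351) = 1, so 311 is a unit in Z/351Z (it has a multiplicative inverse). A unit cannot be a zero-divisor: if 311·b ≡ 0 then multiplying both sides by 311^(−1) gives b ≡ 0. So 311 is not a zero-divisor.

Final answer: NO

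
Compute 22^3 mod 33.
22

Use repeated squaring. Binary(3) = 11. Walk through the bits of the exponent 3 left-to-right: at each bit after the leading one, square the running value, then multiply by 22 if the bit is 1 (always reducing mod 33):
  bit 1 = 1 (leading): start with 22.
  bit 2 = 1: square 22^2 = 484 ≡ 22; bit is 1, so multiply 22·22 = 484 ≡ 22 (mod 33).
Final value: 22^3 ≡ 22 (mod 33).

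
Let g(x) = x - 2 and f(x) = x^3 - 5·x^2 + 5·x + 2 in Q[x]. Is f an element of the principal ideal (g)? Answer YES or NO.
In Q[x] the ideal (g) consists of all multiples of g, so f ∈ (g) iff g | f, i.e. iff the remainder of f on division by g is 0. Divide f by g (g is monic, so eliminate the leading term of the running remainder at each step):
  leading term x^3: subtract (x^2)·g(x) = x^3 - 2·x^2, leaving -3·x^2 + 5·x + 2
  leading term -3·x^2: subtract (-3·x)·g(x) = -3·x^2 + 6·x, leaving 2 - x
  leading term -x: subtract (-1)·g(x) = 2 - x, leaving 0
The remainder is 0, so f(x) = g(x) · h(x) with h(x) = x^2 - 3·x - 1. Hence g | f, i.e. f ∈ (g).

Final answer: YES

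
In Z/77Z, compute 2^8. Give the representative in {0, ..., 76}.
Use repeated squaring. Binary(8) = 1000. Walk through the bits of the exponent 8 left-to-right: at each bit after the leading one, square the running value, then multiply by 2 if the bit is 1 (always reducing mod 77):
  bit 1 = 1 (leading): start with 2.
  bit 2 = 0: square 2^2 = 4 (mod 77).
  bit 3 = 0: square 4^2 = 16 (mod 77).
  bit 4 = 0: square 16^2 = 256 ≡ 25 (mod 77).
Final value: 2^8 ≡ 25 (mod 77).

Final answer: 25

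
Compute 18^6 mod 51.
Use repeated squaring. Binary(6) = 110. Walk through the bits of the exponent 6 left-to-right: at each bit after the leading one, square the running value, then multiply by 18 if the bit is 1 (always reducing mod 51):
  bit 1 = 1 (leading): start with 18.
  bit 2 = 1: square 18^2 = 324 ≡ 18; bit is 1, so multiply 18·18 = 324 ≡ 18 (mod 51).
  bit 3 = 0: square 18^2 = 324 ≡ 18 (mod 51).
Final value: 18^6 ≡ 18 (mod 51).

Final answer: 18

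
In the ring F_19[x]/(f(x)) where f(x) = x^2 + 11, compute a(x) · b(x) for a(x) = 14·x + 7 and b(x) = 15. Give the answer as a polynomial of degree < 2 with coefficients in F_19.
Multiply as integer polynomials: a · b = 210·x + 105. Reducing coefficients mod 19: a · b ≡ x + 10. This already has degree < 2, so no reduction by f is needed. Hence a · b ≡ x + 10 in F_19[x]/(f).

Final answer: a · b ≡ x + 10 (mod f(x))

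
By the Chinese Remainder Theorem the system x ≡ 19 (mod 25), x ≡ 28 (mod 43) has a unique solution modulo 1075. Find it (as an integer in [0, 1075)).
The moduli 25, 43 are pairwise coprime, so by the CRT there is a unique solution mod 25·43 = 1075.
Solve by successive substitution. Start with x ≡ 19 (mod 25).
  Combine with x ≡ 28 (mod 43): write x = 19 + 25·t and require 19 + 25·t ≡ 28 (mod 43), i.e. 25·t ≡ 28 − 19 ≡ 9 (mod 43). Since 25^(−1) ≡ 31 (mod 43), t ≡ 31·9 ≡ 21 (mod 43). So x ≡ 19 + 25·21 = 544 (mod 1075).
Unique solution in [0, 1075): x = 544.

Final answer: x ≡ 544 (mod 1075); the representative in [0, 1075) is 544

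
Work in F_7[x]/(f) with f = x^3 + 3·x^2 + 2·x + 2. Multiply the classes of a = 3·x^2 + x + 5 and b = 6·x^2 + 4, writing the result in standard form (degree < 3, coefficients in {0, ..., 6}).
Multiply as integer polynomials: a · b = 18·x^4 + 6·x^3 + 42·x^2 + 4·x + 20. Reducing coefficients mod 7: a · b ≡ 4·x^4 + 6·x^3 + 4·x + 6. Now divide by f(x) = x^3 + 3·x^2 + 2·x + 2 in F_7[x], eliminating the leading term at each step:
  leading term 4·x^4: subtract (4·x)·f(x) = 4·x^4 + 5·x^3 + x^2 + x, leaving x^3 + 6·x^2 + 3·x + 6 (coefficients mod 7)
  leading term x^3: subtract (1)·f(x) = x^3 + 3·x^2 + 2·x + 2, leaving 3·x^2 + x + 4 (coefficients mod 7)
The degree is now < 3, so this is the remainder. Hence a · b ≡ 3·x^2 + x + 4 in F_7[x]/(f).

Final answer: a · b ≡ 3·x^2 + x + 4 (mod f(x))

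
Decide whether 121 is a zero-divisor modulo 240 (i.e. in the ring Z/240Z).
NO

gcd(121, 240) = 1, so 121 is a unit in Z/240Z (it has a multiplicative inverse). A unit cannot be a zero-divisor: if 121·b ≡ 0 then multiplying both sides by 121^(−1) gives b ≡ 0. So 121 is not a zero-divisor.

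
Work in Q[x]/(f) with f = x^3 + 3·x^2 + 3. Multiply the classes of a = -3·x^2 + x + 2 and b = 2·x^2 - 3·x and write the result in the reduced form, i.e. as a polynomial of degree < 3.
First multiply in Q[x] without reducing: a · b = -6·x^4 + 11·x^3 + x^2 - 6·x. Now divide by f(x) = x^3 + 3·x^2 + 3, eliminating the leading term at each step:
  leading term -6·x^4: subtract (-6·x)·f(x) = -6·x^4 - 18·x^3 - 18·x, leaving 29·x^3 + x^2 + 12·x
  leading term 29·x^3: subtract (29)·f(x) = 29·x^3 + 87·x^2 + 87, leaving -86·x^2 + 12·x - 87
The degree is now < 3, so this is the remainder. Hence a · b ≡ -86·x^2 + 12·x - 87 in Q[x]/(f).

Final answer: a · b ≡ -86·x^2 + 12·x - 87 (mod f(x))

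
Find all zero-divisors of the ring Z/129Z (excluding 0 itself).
An element a ∈ Z/129Z (with a ≠ 0) is a zero-divisor iff gcd(a, 129) > 1 (because a is a unit precisely when gcd(a, n) = 1, and in Z/nZ every nonzero, non-unit element is a zero-divisor). Scan a = 1, ..., 128 and keep those with gcd(a, 129) > 1:
  gcd(3, 129) = 3, gcd(6, 129) = 3, gcd(9, 129) = 3, gcd(12, 129) = 3, gcd(15, 129) = 3, gcd(18, 129) = 3, gcd(21, 129) = 3, gcd(24, 129) = 3, gcd(27, 129) = 3, gcd(30, 129) = 3, gcd(33, 129) = 3, gcd(36, 129) = 3, gcd(39, 129) = 3, gcd(42, 129) = 3, gcd(43, 129) = 43, gcd(45, 129) = 3, gcd(48, 129) = 3, gcd(51, 129) = 3, gcd(54, 129) = 3, gcd(57, 129) = 3, gcd(60, 129) = 3, gcd(63, 129) = 3, gcd(66, 129) = 3, gcd(69, 129) = 3, gcd(72, 129) = 3, gcd(75, 129) = 3, gcd(78, 129) = 3, gcd(81, 129) = 3, gcd(84, 129) = 3, gcd(86, 129) = 43, gcd(87, 129) = 3, gcd(90, 129) = 3, gcd(93, 129) = 3, gcd(96, 129) = 3, gcd(99, 129) = 3, gcd(102, 129) = 3, gcd(105, 129) = 3, gcd(108, 129) = 3, gcd(111, 129) = 3, gcd(114, 129) = 3, gcd(117, 129) = 3, gcd(120, 129) = 3, gcd(123, 129) = 3, gcd(126, 129) = 3.
All other a ∈ {1, ..., 128} have gcd(a, 129) = 1 and are units. So the nonzero zero-divisors are exactly the 44 values of a appearing in this scan.

Final answer: nonzero zero-divisors of Z/129Z = {3, 6, 9, 12, 15, 18, 21, 24, 27, 30, 33, 36, 39, 42, 43, 45, 48, 51, 54, 57, 60, 63, 66, 69, 72, 75, 78, 81, 84, 86, 87, 90, 93, 96, 99, 102, 105, 108, 111, 114, 117, 120, 123, 126}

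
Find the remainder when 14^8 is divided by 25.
6

Use repeated squaring. Binary(8) = 1000. Walk through the bits of the exponent 8 left-to-right: at each bit after the leading one, square the running value, then multiply by 14 if the bit is 1 (always reducing mod 25):
  bit 1 = 1 (leading): start with 14.
  bit 2 = 0: square 14^2 = 196 ≡ 21 (mod 25).
  bit 3 = 0: square 21^2 = 441 ≡ 16 (mod 25).
  bit 4 = 0: square 16^2 = 256 ≡ 6 (mod 25).
Final value: 14^8 ≡ 6 (mod 25).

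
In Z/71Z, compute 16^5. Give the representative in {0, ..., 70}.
Use repeated squaring. Binary(5) = 101. Walk through the bits of the exponent 5 left-to-right: at each bit after the leading one, square the running value, then multiply by 16 if the bit is 1 (always reducing mod 71):
  bit 1 = 1 (leading): start with 16.
  bit 2 = 0: square 16^2 = 256 ≡ 43 (mod 71).
  bit 3 = 1: square 43^2 = 1849 ≡ 3; bit is 1, so multiply 3·16 = 48 (mod 71).
Final value: 16^5 ≡ 48 (mod 71).

Final answer: 48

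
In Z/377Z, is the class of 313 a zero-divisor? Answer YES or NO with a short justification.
NO

gcd(313, 377) = 1, so 313 is a unit in Z/377Z (it has a multiplicative inverse). A unit cannot be a zero-divisor: if 313·b ≡ 0 then multiplying both sides by 313^(−1) gives b ≡ 0. So 313 is not a zero-divisor.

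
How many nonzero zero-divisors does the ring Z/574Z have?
Z/574Z has 333 nonzero zero-divisors

In Z/574Z each nonzero element is either a unit (gcd with 574 is 1) or a zero-divisor (gcd > 1). The number of units is φ(574): factorise 574 = 2 · 7 · 41, so φ(574) = (2 − 1) · (7 − 1) · (41 − 1) = 1 · 6 · 40 = 240. The nonzero elements number 574 − 1 = 573. Hence the nonzero zero-divisors number 573 − 240 = 333.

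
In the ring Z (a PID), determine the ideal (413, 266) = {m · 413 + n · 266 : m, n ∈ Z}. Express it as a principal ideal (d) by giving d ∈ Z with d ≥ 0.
(413, 266) = (7); d = 7

In the PID Z, (a, b) is generated by gcd(a, b). Compute gcd(413, 266) with the extended Euclidean algorithm, tracking rows (r, s, t) with s·413 + t·266 = r:
  row A: (413, 1, 0)   [1·413 + 0·266 = 413]
  row B: (266, 0, 1)   [0·413 + 1·266 = 266]
  413 = 1·266 + 147   → row C = row A − 1·row B = (147, 1, −1)   [check: 1·413 − 1·266 = 147]
  266 = 1·147 + 119   → row D = row B − 1·row C = (119, −1, 2)   [check: −1·413 + 2·266 = 119]
  147 = 1·119 + 28   → row E = row C − 1·row D = (28, 2, −3)   [check: 2·413 − 3·266 = 28]
  119 = 4·28 + 7   → row F = row D − 4·row E = (7, −9, 14)   [check: −9·413 + 14·266 = 7]
  28 = 4·7 + 0   → remainder 0, stop. gcd = 7 (last nonzero row F).
So gcd(413, 266) = 7, with Bézout identity −9·413 + 14·266 = 7. Containment (⊇): the Bézout identity exhibits 7 as an element of (413, 266), giving (7) ⊆ (413, 266). Containment (⊆): since 7 | 413 and 7 | 266 (413 = 7·59, 266 = 7·38), every Z-linear combination of 413 and 266 is divisible by 7, so (413, 266) ⊆ (7). Therefore (413, 266) = (7), d = 7.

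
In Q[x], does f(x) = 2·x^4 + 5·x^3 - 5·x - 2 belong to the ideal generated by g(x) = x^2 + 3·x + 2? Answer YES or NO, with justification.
In Q[x] the ideal (g) consists of all multiples of g, so f ∈ (g) iff g | f, i.e. iff the remainder of f on division by g is 0. Divide f by g (g is monic, so eliminate the leading term of the running remainder at each step):
  leading term 2·x^4: subtract (2·x^2)·g(x) = 2·x^4 + 6·x^3 + 4·x^2, leaving -x^3 - 4·x^2 - 5·x - 2
  leading term -x^3: subtract (-x)·g(x) = -x^3 - 3·x^2 - 2·x, leaving -x^2 - 3·x - 2
  leading term -x^2: subtract (-1)·g(x) = -x^2 - 3·x - 2, leaving 0
The remainder is 0, so f(x) = g(x) · h(x) with h(x) = 2·x^2 - x - 1. Hence g | f, i.e. f ∈ (g).

Final answer: YES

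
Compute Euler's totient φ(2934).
φ(2934) = 972

φ is multiplicative, with φ(p^e) = p^e − p^(e−1). Factorise 2934 = 2 · 3^2 · 163. Then
  φ(2934) = (2 − 1) · (3^2 − 3^1) · (163 − 1) = 1 · 6 · 162 = 972.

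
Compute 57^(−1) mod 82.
57^(−1) ≡ 59 (mod 82)

Apply the extended Euclidean algorithm to (82, 57), tracking rows (r, s, t) with s·82 + t·57 = r. Each division r_prev = q·r_cur + r_new produces the new row as (previous row) − q·(current row):
  row A: (82, 1, 0)   [1·82 + 0·57 = 82]
  row B: (57, 0, 1)   [0·82 + 1·57 = 57]
  82 = 1·57 + 25   → row C = row A − 1·row B = (25, 1, −1)   [check: 1·82 − 1·57 = 25]
  57 = 2·25 + 7   → row D = row B − 2·row C = (7, −2, 3)   [check: −2·82 + 3·57 = 7]
  25 = 3·7 + 4   → row E = row C − 3·row D = (4, 7, −10)   [check: 7·82 − 10·57 = 4]
  7 = 1·4 + 3   → row F = row D − 1·row E = (3, −9, 13)   [check: −9·82 + 13·57 = 3]
  4 = 1·3 + 1   → row G = row E − 1·row F = (1, 16, −23)   [check: 16·82 − 23·57 = 1]
  3 = 3·1 + 0   → remainder 0, stop. gcd = 1 (last nonzero row G).
The gcd is 1, so 57 is invertible mod 82. The last nonzero row gives 16·82 − 23·57 = 1, so t = −23. So 57^(−1) ≡ −23 ≡ 59 (mod 82). Verify: 57 · 59 = 3363 ≡ 1 (mod 82). ✓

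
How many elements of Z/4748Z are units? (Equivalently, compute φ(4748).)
Z/4748Z has φ(4748) = 2372 units

An element a ∈ Z/4748Z is a unit iff gcd(a, 4748) = 1, so the number of units is φ(4748). φ is multiplicative, with φ(p^e) = p^e − p^(e−1). Factorise 4748 = 2^2 · 1187. Then
  φ(4748) = (2^2 − 2^1) · (1187 − 1) = 2 · 1186 = 2372.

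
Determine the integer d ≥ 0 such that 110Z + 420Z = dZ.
(110, 420) = (10); d = 10

In the PID Z, (a, b) is generated by gcd(a, b). Compute gcd(420, 110) with the extended Euclidean algorithm, tracking rows (r, s, t) with s·420 + t·110 = r:
  row A: (420, 1, 0)   [1·420 + 0·110 = 420]
  row B: (110, 0, 1)   [0·420 + 1·110 = 110]
  420 = 3·110 + 90   → row C = row A − 3·row B = (90, 1, −3)   [check: 1·420 − 3·110 = 90]
  110 = 1·90 + 20   → row D = row B − 1·row C = (20, −1, 4)   [check: −1·420 + 4·110 = 20]
  90 = 4·20 + 10   → row E = row C − 4·row D = (10, 5, −19)   [check: 5·420 − 19·110 = 10]
  20 = 2·10 + 0   → remainder 0, stop. gcd = 10 (last nonzero row E).
So gcd(110, 420) = 10, with Bézout identity 5·420 − 19·110 = 10. Containment (⊇): the Bézout identity exhibits 10 as an element of (110, 420), giving (10) ⊆ (110, 420). Containment (⊆): since 10 | 110 and 10 | 420 (110 = 10·11, 420 = 10·42), every Z-linear combination of 110 and 420 is divisible by 10, so (110, 420) ⊆ (10). Therefore (110, 420) = (10), d = 10.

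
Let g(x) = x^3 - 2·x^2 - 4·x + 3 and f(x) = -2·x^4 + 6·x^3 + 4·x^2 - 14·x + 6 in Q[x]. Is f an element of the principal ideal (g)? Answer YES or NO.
In Q[x] the ideal (g) consists of all multiples of g, so f ∈ (g) iff g | f, i.e. iff the remainder of f on division by g is 0. Divide f by g (g is monic, so eliminate the leading term of the running remainder at each step):
  leading term -2·x^4: subtract (-2·x)·g(x) = -2·x^4 + 4·x^3 + 8·x^2 - 6·x, leaving 2·x^3 - 4·x^2 - 8·x + 6
  leading term 2·x^3: subtract (2)·g(x) = 2·x^3 - 4·x^2 - 8·x + 6, leaving 0
The remainder is 0, so f(x) = g(x) · h(x) with h(x) = 2 - 2·x. Hence g | f, i.e. f ∈ (g).

Final answer: YES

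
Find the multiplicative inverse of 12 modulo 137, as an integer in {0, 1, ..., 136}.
Apply the extended Euclidean algorithm to (137, 12), tracking rows (r, s, t) with s·137 + t·12 = r. Each division r_prev = q·r_cur + r_new produces the new row as (previous row) − q·(current row):
  row A: (137, 1, 0)   [1·137 + 0·12 = 137]
  row B: (12, 0, 1)   [0·137 + 1·12 = 12]
  137 = 11·12 + 5   → row C = row A − 11·row B = (5, 1, −11)   [check: 1·137 − 11·12 = 5]
  12 = 2·5 + 2   → row D = row B − 2·row C = (2, −2, 23)   [check: −2·137 + 23·12 = 2]
  5 = 2·2 + 1   → row E = row C − 2·row D = (1, 5, −57)   [check: 5·137 − 57·12 = 1]
  2 = 2·1 + 0   → remainder 0, stop. gcd = 1 (last nonzero row E).
The gcd is 1, so 12 is invertible mod 137. The last nonzero row gives 5·137 − 57·12 = 1, so t = −57. So 12^(−1) ≡ −57 ≡ 80 (mod 137). Verify: 12 · 80 = 960 ≡ 1 (mod 137). ✓

Final answer: 12^(−1) ≡ 80 (mod 137)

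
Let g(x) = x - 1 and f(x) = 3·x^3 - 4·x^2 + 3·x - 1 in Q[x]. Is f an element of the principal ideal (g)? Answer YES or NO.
In Q[x] the ideal (g) consists of all multiples of g, so f ∈ (g) iff g | f, i.e. iff the remainder of f on division by g is 0. Divide f by g (g is monic, so eliminate the leading term of the running remainder at each step):
  leading term 3·x^3: subtract (3·x^2)·g(x) = 3·x^3 - 3·x^2, leaving -x^2 + 3·x - 1
  leading term -x^2: subtract (-x)·g(x) = -x^2 + x, leaving 2·x - 1
  leading term 2·x: subtract (2)·g(x) = 2·x - 2, leaving 1
The remainder r(x) = 1 ≠ 0 (and deg r < deg g), so g ∤ f, i.e. f ∉ (g).

Final answer: NO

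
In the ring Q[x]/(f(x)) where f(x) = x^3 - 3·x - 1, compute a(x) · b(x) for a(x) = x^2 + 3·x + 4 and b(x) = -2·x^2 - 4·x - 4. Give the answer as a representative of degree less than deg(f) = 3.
a · b ≡ -30·x^2 - 60·x - 26 (mod f(x))

First multiply in Q[x] without reducing: a · b = -2·x^4 - 10·x^3 - 24·x^2 - 28·x - 16. Now divide by f(x) = x^3 - 3·x - 1, eliminating the leading term at each step:
  leading term -2·x^4: subtract (-2·x)·f(x) = -2·x^4 + 6·x^2 + 2·x, leaving -10·x^3 - 30·x^2 - 30·x - 16
  leading term -10·x^3: subtract (-10)·f(x) = -10·x^3 + 30·x + 10, leaving -30·x^2 - 60·x - 26
The degree is now < 3, so this is the remainder. Hence a · b ≡ -30·x^2 - 60·x - 26 in Q[x]/(f).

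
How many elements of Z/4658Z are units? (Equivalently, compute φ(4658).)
An element a ∈ Z/4658Z is a unit iff gcd(a, 4658) = 1, so the number of units is φ(4658). φ is multiplicative, with φ(p^e) = p^e − p^(e−1). Factorise 4658 = 2 · 17 · 137. Then
  φ(4658) = (2 − 1) · (17 − 1) · (137 − 1) = 1 · 16 · 136 = 2176.

Final answer: Z/4658Z has φ(4658) = 2176 units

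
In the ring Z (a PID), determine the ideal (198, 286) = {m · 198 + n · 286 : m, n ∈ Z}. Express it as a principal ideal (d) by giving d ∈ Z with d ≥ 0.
In the PID Z, (a, b) is generated by gcd(a, b). Compute gcd(286, 198) with the extended Euclidean algorithm, tracking rows (r, s, t) with s·286 + t·198 = r:
  row A: (286, 1, 0)   [1·286 + 0·198 = 286]
  row B: (198, 0, 1)   [0·286 + 1·198 = 198]
  286 = 1·198 + 88   → row C = row A − 1·row B = (88, 1, −1)   [check: 1·286 − 1·198 = 88]
  198 = 2·88 + 22   → row D = row B − 2·row C = (22, −2, 3)   [check: −2·286 + 3·198 = 22]
  88 = 4·22 + 0   → remainder 0, stop. gcd = 22 (last nonzero row D).
So gcd(198, 286) = 22, with Bézout identity −2·286 + 3·198 = 22. Containment (⊇): the Bézout identity exhibits 22 as an element of (198, 286), giving (22) ⊆ (198, 286). Containment (⊆): since 22 | 198 and 22 | 286 (198 = 22·9, 286 = 22·13), every Z-linear combination of 198 and 286 is divisible by 22, so (198, 286) ⊆ (22). Therefore (198, 286) = (22), d = 22.

Final answer: (198, 286) = (22); d = 22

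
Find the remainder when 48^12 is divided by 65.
1

Use repeated squaring. Binary(12) = 1100. Walk through the bits of the exponent 12 left-to-right: at each bit after the leading one, square the running value, then multiply by 48 if the bit is 1 (always reducing mod 65):
  bit 1 = 1 (leading): start with 48.
  bit 2 = 1: square 48^2 = 2304 ≡ 29; bit is 1, so multiply 29·48 = 1392 ≡ 27 (mod 65).
  bit 3 = 0: square 27^2 = 729 ≡ 14 (mod 65).
  bit 4 = 0: square 14^2 = 196 ≡ 1 (mod 65).
Final value: 48^12 ≡ 1 (mod 65).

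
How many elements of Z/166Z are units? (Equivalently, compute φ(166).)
An element a ∈ Z/166Z is a unit iff gcd(a, 166) = 1, so the number of units is φ(166). φ is multiplicative, with φ(p^e) = p^e − p^(e−1). Factorise 166 = 2 · 83. Then
  φ(166) = (2 − 1) · (83 − 1) = 1 · 82 = 82.

Final answer: Z/166Z has φ(166) = 82 units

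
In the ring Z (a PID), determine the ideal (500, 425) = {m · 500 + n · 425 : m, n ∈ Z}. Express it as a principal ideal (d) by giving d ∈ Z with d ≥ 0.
In the PID Z, (a, b) is generated by gcd(a, b). Compute gcd(500, 425) with the extended Euclidean algorithm, tracking rows (r, s, t) with s·500 + t·425 = r:
  row A: (500, 1, 0)   [1·500 + 0·425 = 500]
  row B: (425, 0, 1)   [0·500 + 1·425 = 425]
  500 = 1·425 + 75   → row C = row A − 1·row B = (75, 1, −1)   [check: 1·500 − 1·425 = 75]
  425 = 5·75 + 50   → row D = row B − 5·row C = (50, −5, 6)   [check: −5·500 + 6·425 = 50]
  75 = 1·50 + 25   → row E = row C − 1·row D = (25, 6, −7)   [check: 6·500 − 7·425 = 25]
  50 = 2·25 + 0   → remainder 0, stop. gcd = 25 (last nonzero row E).
So gcd(500, 425) = 25, with Bézout identity 6·500 − 7·425 = 25. Containment (⊇): the Bézout identity exhibits 25 as an element of (500, 425), giving (25) ⊆ (500, 425). Containment (⊆): since 25 | 500 and 25 | 425 (500 = 25·20, 425 = 25·17), every Z-linear combination of 500 and 425 is divisible by 25, so (500, 425) ⊆ (25). Therefore (500, 425) = (25), d = 25.

Final answer: (500, 425) = (25); d = 25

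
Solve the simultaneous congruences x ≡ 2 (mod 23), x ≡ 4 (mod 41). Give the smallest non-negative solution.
The moduli 23, 41 are pairwise coprime, so by the CRT there is a unique solution mod 23·41 = 943.
Solve by successive substitution. Start with x ≡ 2 (mod 23).
  Combine with x ≡ 4 (mod 41): write x = 2 + 23·t and require 2 + 23·t ≡ 4 (mod 41), i.e. 23·t ≡ 4 − 2 ≡ 2 (mod 41). Since 23^(−1) ≡ 25 (mod 41), t ≡ 25·2 ≡ 9 (mod 41). So x ≡ 2 + 23·9 = 209 (mod 943).
Unique solution in [0, 943): x = 209.

Final answer: x ≡ 209 (mod 943); the representative in [0, 943) is 209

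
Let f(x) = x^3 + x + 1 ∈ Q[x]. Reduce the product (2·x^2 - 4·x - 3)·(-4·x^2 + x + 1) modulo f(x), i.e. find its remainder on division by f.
First multiply in Q[x] without reducing: a · b = -8·x^4 + 18·x^3 + 10·x^2 - 7·x - 3. Now divide by f(x) = x^3 + x + 1, eliminating the leading term at each step:
  leading term -8·x^4: subtract (-8·x)·f(x) = -8·x^4 - 8·x^2 - 8·x, leaving 18·x^3 + 18·x^2 + x - 3
  leading term 18·x^3: subtract (18)·f(x) = 18·x^3 + 18·x + 18, leaving 18·x^2 - 17·x - 21
The degree is now < 3, so this is the remainder. Hence a · b ≡ 18·x^2 - 17·x - 21 in Q[x]/(f).

Final answer: a · b ≡ 18·x^2 - 17·x - 21 (mod f(x))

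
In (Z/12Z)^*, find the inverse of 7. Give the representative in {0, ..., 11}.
7^(−1) ≡ 7 (mod 12)

Apply the extended Euclidean algorithm to (12, 7), tracking rows (r, s, t) with s·12 + t·7 = r. Each division r_prev = q·r_cur + r_new produces the new row as (previous row) − q·(current row):
  row A: (12, 1, 0)   [1·12 + 0·7 = 12]
  row B: (7, 0, 1)   [0·12 + 1·7 = 7]
  12 = 1·7 + 5   → row C = row A − 1·row B = (5, 1, −1)   [check: 1·12 − 1·7 = 5]
  7 = 1·5 + 2   → row D = row B − 1·row C = (2, −1, 2)   [check: −1·12 + 2·7 = 2]
  5 = 2·2 + 1   → row E = row C − 2·row D = (1, 3, −5)   [check: 3·12 − 5·7 = 1]
  2 = 2·1 + 0   → remainder 0, stop. gcd = 1 (last nonzero row E).
The gcd is 1, so 7 is invertible mod 12. The last nonzero row gives 3·12 − 5·7 = 1, so t = −5. So 7^(−1) ≡ −5 ≡ 7 (mod 12). Verify: 7 · 7 = 49 ≡ 1 (mod 12). ✓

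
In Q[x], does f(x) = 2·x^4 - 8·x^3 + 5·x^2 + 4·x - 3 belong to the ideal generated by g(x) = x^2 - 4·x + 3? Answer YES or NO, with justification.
In Q[x] the ideal (g) consists of all multiples of g, so f ∈ (g) iff g | f, i.e. iff the remainder of f on division by g is 0. Divide f by g (g is monic, so eliminate the leading term of the running remainder at each step):
  leading term 2·x^4: subtract (2·x^2)·g(x) = 2·x^4 - 8·x^3 + 6·x^2, leaving -x^2 + 4·x - 3
  leading term -x^2: subtract (-1)·g(x) = -x^2 + 4·x - 3, leaving 0
The remainder is 0, so f(x) = g(x) · h(x) with h(x) = 2·x^2 - 1. Hence g | f, i.e. f ∈ (g).

Final answer: YES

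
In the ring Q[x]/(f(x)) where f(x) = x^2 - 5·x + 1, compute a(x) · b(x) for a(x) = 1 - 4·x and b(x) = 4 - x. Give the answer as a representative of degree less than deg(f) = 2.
First multiply in Q[x] without reducing: a · b = 4·x^2 - 17·x + 4. Now divide by f(x) = x^2 - 5·x + 1, eliminating the leading term at each step:
  leading term 4·x^2: subtract (4)·f(x) = 4·x^2 - 20·x + 4, leaving 3·x
The degree is now < 2, so this is the remainder. Hence a · b ≡ 3·x in Q[x]/(f).

Final answer: a · b ≡ 3·x (mod f(x))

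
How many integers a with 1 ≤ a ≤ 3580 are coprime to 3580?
1424

The number of a ∈ {1, ..., 3580} with gcd(a, 3580) = 1 is by definition Euler's totient φ(3580). φ is multiplicative, with φ(p^e) = p^e − p^(e−1). Factorise 3580 = 2^2 · 5 · 179. Then
  φ(3580) = (2^2 − 2^1) · (5 − 1) · (179 − 1) = 2 · 4 · 178 = 1424.
So there are 1424 such integers.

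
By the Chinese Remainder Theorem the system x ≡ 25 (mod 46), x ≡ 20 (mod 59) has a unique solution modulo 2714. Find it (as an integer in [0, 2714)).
x ≡ 669 (mod 2714); the representative in [0, 2714) is 669

The moduli 46, 59 are pairwise coprime, so by the CRT there is a unique solution mod 46·59 = 2714.
Solve by successive substitution. Start with x ≡ 25 (mod 46).
  Combine with x ≡ 20 (mod 59): write x = 25 + 46·t and require 25 + 46·t ≡ 20 (mod 59), i.e. 46·t ≡ 20 − 25 ≡ 54 (mod 59). Since 46^(−1) ≡ 9 (mod 59), t ≡ 9·54 ≡ 14 (mod 59). So x ≡ 25 + 46·14 = 669 (mod 2714).
Unique solution in [0, 2714): x = 669.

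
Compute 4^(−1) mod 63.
Apply the extended Euclidean algorithm to (63, 4), tracking rows (r, s, t) with s·63 + t·4 = r. Each division r_prev = q·r_cur + r_new produces the new row as (previous row) − q·(current row):
  row A: (63, 1, 0)   [1·63 + 0·4 = 63]
  row B: (4, 0, 1)   [0·63 + 1·4 = 4]
  63 = 15·4 + 3   → row C = row A − 15·row B = (3, 1, −15)   [check: 1·63 − 15·4 = 3]
  4 = 1·3 + 1   → row D = row B − 1·row C = (1, −1, 16)   [check: −1·63 + 16·4 = 1]
  3 = 3·1 + 0   → remainder 0, stop. gcd = 1 (last nonzero row D).
The gcd is 1, so 4 is invertible mod 63. The last nonzero row gives −1·63 + 16·4 = 1, so t = 16. So 4^(−1) ≡ 16 (mod 63). Verify: 4 · 16 = 64 ≡ 1 (mod 63). ✓

Final answer: 4^(−1) ≡ 16 (mod 63)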